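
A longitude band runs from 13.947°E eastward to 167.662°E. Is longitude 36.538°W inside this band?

Band width going east from +13.947° to +167.662°: ((167.662 − 13.947) mod 360) = 153.715°.
Offset of -36.538° east of the west edge: ((-36.538 − 13.947) mod 360) = 309.515°.
309.515° > 153.715° ⇒ outside.

No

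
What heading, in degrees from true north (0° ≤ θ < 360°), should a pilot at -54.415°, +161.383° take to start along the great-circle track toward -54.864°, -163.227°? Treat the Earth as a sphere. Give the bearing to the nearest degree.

106°

Δλ = -163.227 − 161.383 = -324.610°; wrapped into (−180°, 180°]: 35.390°.
θ = atan2( sin Δλ · cos φ₂ , cos φ₁ · sin φ₂ − sin φ₁ · cos φ₂ · cos Δλ )
  = atan2(0.33331, -0.09432) = 105.800° → normalised to [0°, 360°): 105.800°.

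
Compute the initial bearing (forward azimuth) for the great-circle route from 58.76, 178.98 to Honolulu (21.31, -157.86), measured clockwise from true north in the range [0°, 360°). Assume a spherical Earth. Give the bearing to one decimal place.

146.0°

Δλ = -157.86 − 178.98 = -336.84°; wrapped into (−180°, 180°]: 23.16°.
θ = atan2( sin Δλ · cos φ₂ , cos φ₁ · sin φ₂ − sin φ₁ · cos φ₂ · cos Δλ )
  = atan2(0.36641, -0.54388) = 146.032° → normalised to [0°, 360°): 146.032°.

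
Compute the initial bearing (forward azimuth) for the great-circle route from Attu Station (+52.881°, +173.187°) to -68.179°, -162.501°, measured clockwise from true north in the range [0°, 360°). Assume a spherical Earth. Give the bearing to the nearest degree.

Δλ = -162.501 − 173.187 = -335.688°; wrapped into (−180°, 180°]: 24.312°.
θ = atan2( sin Δλ · cos φ₂ , cos φ₁ · sin φ₂ − sin φ₁ · cos φ₂ · cos Δλ )
  = atan2(0.15303, -0.83034) = 169.557° → normalised to [0°, 360°): 169.557°.

170°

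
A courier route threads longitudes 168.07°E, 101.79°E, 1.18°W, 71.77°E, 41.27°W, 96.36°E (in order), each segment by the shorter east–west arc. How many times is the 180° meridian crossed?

0

Leg 1: +168.07° → +101.79°, shortest Δλ = -66.28° (west) — does not cross 180°.
Leg 2: +101.79° → -1.18°, shortest Δλ = -102.97° (west) — does not cross 180°.
Leg 3: -1.18° → +71.77°, shortest Δλ = 72.95° (east) — does not cross 180°.
Leg 4: +71.77° → -41.27°, shortest Δλ = -113.04° (west) — does not cross 180°.
Leg 5: -41.27° → +96.36°, shortest Δλ = 137.63° (east) — does not cross 180°.
Total crossings: 0.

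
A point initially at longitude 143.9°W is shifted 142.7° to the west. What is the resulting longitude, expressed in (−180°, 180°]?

Start at -143.9°; shift −142.7° → -286.6°.
-286.6° lies outside (−180°, 180°]; add 360° → +73.4°.

73.4°E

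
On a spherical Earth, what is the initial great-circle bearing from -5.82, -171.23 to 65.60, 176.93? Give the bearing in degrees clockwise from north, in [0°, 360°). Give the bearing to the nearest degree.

Δλ = 176.93 − -171.23 = 348.16°; wrapped into (−180°, 180°]: -11.84°.
θ = atan2( sin Δλ · cos φ₂ , cos φ₁ · sin φ₂ − sin φ₁ · cos φ₂ · cos Δλ )
  = atan2(-0.08476, 0.94699) = -5.115° → normalised to [0°, 360°): 354.885°.

355°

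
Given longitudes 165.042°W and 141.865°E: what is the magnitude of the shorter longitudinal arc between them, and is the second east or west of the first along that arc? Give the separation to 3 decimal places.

Raw difference: 141.865 − -165.042 = 306.907°.
Normalise into (−180°, 180°]: 306.907° − 360° = -53.093°.
Negative ⇒ the second point lies to the west; separation 53.093°.

53.093° west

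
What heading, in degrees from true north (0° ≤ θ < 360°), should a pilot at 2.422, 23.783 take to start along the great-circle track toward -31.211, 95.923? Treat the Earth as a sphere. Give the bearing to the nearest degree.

123°

Δλ = 95.923 − 23.783 = 72.140°.
θ = atan2( sin Δλ · cos φ₂ , cos φ₁ · sin φ₂ − sin φ₁ · cos φ₂ · cos Δλ )
  = atan2(0.81405, -0.52881) = 123.008° → normalised to [0°, 360°): 123.008°.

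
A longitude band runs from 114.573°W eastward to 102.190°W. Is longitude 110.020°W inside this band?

Yes

Band width going east from -114.573° to -102.190°: ((-102.190 − -114.573) mod 360) = 12.383°.
Offset of -110.020° east of the west edge: ((-110.020 − -114.573) mod 360) = 4.553°.
4.553° ≤ 12.383° ⇒ inside.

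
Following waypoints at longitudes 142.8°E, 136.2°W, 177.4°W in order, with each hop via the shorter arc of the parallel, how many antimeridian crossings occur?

Leg 1: +142.8° → -136.2°, shortest Δλ = 81.0° (east) — crosses 180°.
Leg 2: -136.2° → -177.4°, shortest Δλ = -41.2° (west) — does not cross 180°.
Total crossings: 1.

1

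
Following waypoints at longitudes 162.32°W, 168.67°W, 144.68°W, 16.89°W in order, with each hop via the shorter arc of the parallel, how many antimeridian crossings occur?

0

Leg 1: -162.32° → -168.67°, shortest Δλ = -6.35° (west) — does not cross 180°.
Leg 2: -168.67° → -144.68°, shortest Δλ = 23.99° (east) — does not cross 180°.
Leg 3: -144.68° → -16.89°, shortest Δλ = 127.79° (east) — does not cross 180°.
Total crossings: 0.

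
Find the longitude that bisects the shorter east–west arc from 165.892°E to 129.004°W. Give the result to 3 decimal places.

161.556°W

Signed shortest Δλ from +165.892° to -129.004° is +65.104°.
Midpoint longitude = +165.892° + (+65.104°)/2 = +165.892° + 32.552° = +198.444°.
Normalise into (−180°, 180°]: -161.556°.
(The naïve average (+165.892 + -129.004)/2 = 18.444° is on the wrong side of the globe.)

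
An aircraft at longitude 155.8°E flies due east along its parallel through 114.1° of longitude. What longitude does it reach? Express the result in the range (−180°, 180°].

Start at +155.8°; shift +114.1° → +269.9°.
+269.9° lies outside (−180°, 180°]; subtract 360° → -90.1°.

90.1°W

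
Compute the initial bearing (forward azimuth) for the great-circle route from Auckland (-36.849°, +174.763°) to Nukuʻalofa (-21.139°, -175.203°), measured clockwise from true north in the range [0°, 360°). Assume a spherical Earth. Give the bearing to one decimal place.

31.8°

Δλ = -175.203 − 174.763 = -349.966°; wrapped into (−180°, 180°]: 10.034°.
θ = atan2( sin Δλ · cos φ₂ , cos φ₁ · sin φ₂ − sin φ₁ · cos φ₂ · cos Δλ )
  = atan2(0.16251, 0.26221) = 31.789° → normalised to [0°, 360°): 31.789°.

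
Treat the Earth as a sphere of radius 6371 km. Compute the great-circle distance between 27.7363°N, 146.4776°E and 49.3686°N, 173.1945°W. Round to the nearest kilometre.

4178 km

Δλ = -173.1945 − 146.4776 = -319.6721°; wrapped into (−180°, 180°]: 40.3279°.
Δφ = 49.3686 − 27.7363 = 21.6323°.
a = sin²(Δφ/2) + cos φ₁ · cos φ₂ · sin²(Δλ/2) = 0.103702.
c = 2·atan2(√a, √(1−a)) = 0.65574 rad → d = 6371·c ≈ 4177.72 km.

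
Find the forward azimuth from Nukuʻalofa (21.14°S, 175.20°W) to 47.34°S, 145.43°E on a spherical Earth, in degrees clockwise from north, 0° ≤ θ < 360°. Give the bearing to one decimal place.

220.9°

Δλ = 145.43 − -175.20 = 320.63°; wrapped into (−180°, 180°]: -39.37°.
θ = atan2( sin Δλ · cos φ₂ , cos φ₁ · sin φ₂ − sin φ₁ · cos φ₂ · cos Δλ )
  = atan2(-0.42985, -0.49697) = -139.142° → normalised to [0°, 360°): 220.858°.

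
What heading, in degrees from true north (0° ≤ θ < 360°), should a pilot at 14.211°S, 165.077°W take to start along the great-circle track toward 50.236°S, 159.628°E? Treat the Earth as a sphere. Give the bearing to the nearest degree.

Δλ = 159.628 − -165.077 = 324.705°; wrapped into (−180°, 180°]: -35.295°.
θ = atan2( sin Δλ · cos φ₂ , cos φ₁ · sin φ₂ − sin φ₁ · cos φ₂ · cos Δλ )
  = atan2(-0.36957, -0.61700) = -149.079° → normalised to [0°, 360°): 210.921°.

211°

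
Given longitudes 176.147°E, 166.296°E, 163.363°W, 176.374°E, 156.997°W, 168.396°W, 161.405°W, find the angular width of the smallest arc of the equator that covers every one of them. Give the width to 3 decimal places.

36.707°

Sort the longitudes: -168.396°, -163.363°, -161.405°, -156.997°, +166.296°, +176.147°, +176.374°.
Eastward gaps between consecutive values (wrapping around): 5.033°, 1.958°, 4.408°, 323.293°, 9.851°, 0.227°, 15.230°.
Largest gap = 323.293° ⇒ minimal covering band is its complement: 360° − 323.293° = 36.707°.
Band runs from +166.296° eastward to -156.997°, crossing the antimeridian.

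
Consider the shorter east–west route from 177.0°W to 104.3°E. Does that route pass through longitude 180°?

Yes

Naïve |104.3 − -177.0| = 281.3° > 180°, so the shorter arc goes the other way round — across 180°.
Signed shortest Δλ = ((104.3 − -177.0 + 180) mod 360) − 180 = -78.7°.
Going west by 78.7° from -177.0° passes through 180° before reaching +104.3°.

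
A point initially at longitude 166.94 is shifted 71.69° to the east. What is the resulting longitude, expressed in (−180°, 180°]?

Start at +166.94°; shift +71.69° → +238.63°.
+238.63° lies outside (−180°, 180°]; subtract 360° → -121.37°.

-121.37°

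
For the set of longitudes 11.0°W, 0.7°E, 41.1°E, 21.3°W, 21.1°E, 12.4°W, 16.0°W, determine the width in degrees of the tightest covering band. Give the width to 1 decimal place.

62.4°

Sort the longitudes: -21.3°, -16.0°, -12.4°, -11.0°, +0.7°, +21.1°, +41.1°.
Eastward gaps between consecutive values (wrapping around): 5.3°, 3.6°, 1.4°, 11.7°, 20.4°, 20.0°, 297.6°.
Largest gap = 297.6° ⇒ minimal covering band is its complement: 360° − 297.6° = 62.4°.
Band runs from -21.3° eastward to +41.1°.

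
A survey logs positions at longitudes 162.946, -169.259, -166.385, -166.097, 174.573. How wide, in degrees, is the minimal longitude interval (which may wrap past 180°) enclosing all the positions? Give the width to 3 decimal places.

Sort the longitudes: -169.259°, -166.385°, -166.097°, +162.946°, +174.573°.
Eastward gaps between consecutive values (wrapping around): 2.874°, 0.288°, 329.043°, 11.627°, 16.168°.
Largest gap = 329.043° ⇒ minimal covering band is its complement: 360° − 329.043° = 30.957°.
Band runs from +162.946° eastward to -166.097°, crossing the antimeridian.

30.957°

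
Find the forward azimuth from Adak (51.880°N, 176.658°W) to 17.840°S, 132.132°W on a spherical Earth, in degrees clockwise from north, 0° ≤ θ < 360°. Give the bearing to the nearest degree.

Δλ = -132.132 − -176.658 = 44.526°.
θ = atan2( sin Δλ · cos φ₂ , cos φ₁ · sin φ₂ − sin φ₁ · cos φ₂ · cos Δλ )
  = atan2(0.66751, -0.72303) = 137.286° → normalised to [0°, 360°): 137.286°.

137°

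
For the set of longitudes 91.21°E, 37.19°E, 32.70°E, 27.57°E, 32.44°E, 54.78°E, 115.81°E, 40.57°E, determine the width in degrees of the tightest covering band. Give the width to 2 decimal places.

88.24°

Sort the longitudes: +27.57°, +32.44°, +32.70°, +37.19°, +40.57°, +54.78°, +91.21°, +115.81°.
Eastward gaps between consecutive values (wrapping around): 4.87°, 0.26°, 4.49°, 3.38°, 14.21°, 36.43°, 24.60°, 271.76°.
Largest gap = 271.76° ⇒ minimal covering band is its complement: 360° − 271.76° = 88.24°.
Band runs from +27.57° eastward to +115.81°.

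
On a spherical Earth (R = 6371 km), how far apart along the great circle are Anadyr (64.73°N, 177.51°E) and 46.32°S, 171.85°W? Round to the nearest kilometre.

Δλ = -171.85 − 177.51 = -349.36°; wrapped into (−180°, 180°]: 10.64°.
Δφ = -46.32 − 64.73 = -111.05°.
a = sin²(Δφ/2) + cos φ₁ · cos φ₂ · sin²(Δλ/2) = 0.682126.
c = 2·atan2(√a, √(1−a)) = 1.94363 rad → d = 6371·c ≈ 12382.84 km.

12383 km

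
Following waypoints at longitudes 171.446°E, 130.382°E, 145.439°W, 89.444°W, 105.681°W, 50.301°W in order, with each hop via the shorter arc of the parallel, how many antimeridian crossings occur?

Leg 1: +171.446° → +130.382°, shortest Δλ = -41.064° (west) — does not cross 180°.
Leg 2: +130.382° → -145.439°, shortest Δλ = 84.179° (east) — crosses 180°.
Leg 3: -145.439° → -89.444°, shortest Δλ = 55.995° (east) — does not cross 180°.
Leg 4: -89.444° → -105.681°, shortest Δλ = -16.237° (west) — does not cross 180°.
Leg 5: -105.681° → -50.301°, shortest Δλ = 55.38° (east) — does not cross 180°.
Total crossings: 1.

1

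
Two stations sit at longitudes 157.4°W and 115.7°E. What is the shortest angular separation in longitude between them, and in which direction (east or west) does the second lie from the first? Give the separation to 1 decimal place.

Raw difference: 115.7 − -157.4 = 273.1°.
Normalise into (−180°, 180°]: 273.1° − 360° = -86.9°.
Negative ⇒ the second point lies to the west; separation 86.9°.

86.9° west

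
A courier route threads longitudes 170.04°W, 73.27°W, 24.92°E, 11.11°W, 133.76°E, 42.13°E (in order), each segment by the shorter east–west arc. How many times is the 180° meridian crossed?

Leg 1: -170.04° → -73.27°, shortest Δλ = 96.77° (east) — does not cross 180°.
Leg 2: -73.27° → +24.92°, shortest Δλ = 98.19° (east) — does not cross 180°.
Leg 3: +24.92° → -11.11°, shortest Δλ = -36.03° (west) — does not cross 180°.
Leg 4: -11.11° → +133.76°, shortest Δλ = 144.87° (east) — does not cross 180°.
Leg 5: +133.76° → +42.13°, shortest Δλ = -91.63° (west) — does not cross 180°.
Total crossings: 0.

0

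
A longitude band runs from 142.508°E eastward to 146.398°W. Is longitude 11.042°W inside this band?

No

Band width going east from +142.508° to -146.398°: ((-146.398 − 142.508) mod 360) = 71.094°.
Offset of -11.042° east of the west edge: ((-11.042 − 142.508) mod 360) = 206.450°.
206.450° > 71.094° ⇒ outside.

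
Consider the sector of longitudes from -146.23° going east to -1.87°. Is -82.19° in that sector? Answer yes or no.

Band width going east from -146.23° to -1.87°: ((-1.87 − -146.23) mod 360) = 144.36°.
Offset of -82.19° east of the west edge: ((-82.19 − -146.23) mod 360) = 64.04°.
64.04° ≤ 144.36° ⇒ inside.

Yes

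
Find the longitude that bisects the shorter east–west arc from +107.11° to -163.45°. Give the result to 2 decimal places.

Signed shortest Δλ from +107.11° to -163.45° is +89.44°.
Midpoint longitude = +107.11° + (+89.44°)/2 = +107.11° + 44.72° = +151.83°.
(The naïve average (+107.11 + -163.45)/2 = -28.17° is on the wrong side of the globe.)

+151.83°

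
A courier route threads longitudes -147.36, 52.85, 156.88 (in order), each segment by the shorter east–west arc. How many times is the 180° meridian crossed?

1

Leg 1: -147.36° → +52.85°, shortest Δλ = -159.79° (west) — crosses 180°.
Leg 2: +52.85° → +156.88°, shortest Δλ = 104.03° (east) — does not cross 180°.
Total crossings: 1.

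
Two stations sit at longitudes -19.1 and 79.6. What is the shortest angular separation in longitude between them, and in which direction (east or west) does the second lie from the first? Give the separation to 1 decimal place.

Raw difference: 79.6 − -19.1 = 98.7°.
Normalise into (−180°, 180°]: 98.7° stays 98.7°.
Positive ⇒ the second point lies to the east; separation 98.7°.

98.7° east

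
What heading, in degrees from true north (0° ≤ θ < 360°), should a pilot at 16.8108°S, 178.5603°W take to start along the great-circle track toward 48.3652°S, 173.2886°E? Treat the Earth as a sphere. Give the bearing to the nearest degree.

Δλ = 173.2886 − -178.5603 = 351.8489°; wrapped into (−180°, 180°]: -8.1511°.
θ = atan2( sin Δλ · cos φ₂ , cos φ₁ · sin φ₂ − sin φ₁ · cos φ₂ · cos Δλ )
  = atan2(-0.09420, -0.52525) = -169.833° → normalised to [0°, 360°): 190.167°.

190°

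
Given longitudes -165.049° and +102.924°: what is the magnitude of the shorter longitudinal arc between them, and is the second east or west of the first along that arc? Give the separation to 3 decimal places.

Raw difference: 102.924 − -165.049 = 267.973°.
Normalise into (−180°, 180°]: 267.973° − 360° = -92.027°.
Negative ⇒ the second point lies to the west; separation 92.027°.

92.027° west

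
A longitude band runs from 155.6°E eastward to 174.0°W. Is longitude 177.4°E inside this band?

Yes

Band width going east from +155.6° to -174.0°: ((-174.0 − 155.6) mod 360) = 30.4°.
Offset of +177.4° east of the west edge: ((177.4 − 155.6) mod 360) = 21.8°.
21.8° ≤ 30.4° ⇒ inside.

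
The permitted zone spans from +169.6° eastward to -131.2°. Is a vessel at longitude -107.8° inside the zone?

No

Band width going east from +169.6° to -131.2°: ((-131.2 − 169.6) mod 360) = 59.2°.
Offset of -107.8° east of the west edge: ((-107.8 − 169.6) mod 360) = 82.6°.
82.6° > 59.2° ⇒ outside.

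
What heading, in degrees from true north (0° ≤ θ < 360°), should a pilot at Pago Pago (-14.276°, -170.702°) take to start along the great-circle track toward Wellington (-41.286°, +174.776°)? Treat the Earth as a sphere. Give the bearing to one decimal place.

202.3°

Δλ = 174.776 − -170.702 = 345.478°; wrapped into (−180°, 180°]: -14.522°.
θ = atan2( sin Δλ · cos φ₂ , cos φ₁ · sin φ₂ − sin φ₁ · cos φ₂ · cos Δλ )
  = atan2(-0.18842, -0.46007) = -157.728° → normalised to [0°, 360°): 202.272°.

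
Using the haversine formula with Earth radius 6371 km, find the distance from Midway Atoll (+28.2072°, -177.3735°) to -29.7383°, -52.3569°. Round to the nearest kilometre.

14716 km

Δλ = -52.3569 − -177.3735 = 125.0166°.
Δφ = -29.7383 − 28.2072 = -57.9455°.
a = sin²(Δφ/2) + cos φ₁ · cos φ₂ · sin²(Δλ/2) = 0.836766.
c = 2·atan2(√a, √(1−a)) = 2.30977 rad → d = 6371·c ≈ 14715.56 km.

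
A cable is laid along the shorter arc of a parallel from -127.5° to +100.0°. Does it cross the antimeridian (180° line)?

Naïve |100.0 − -127.5| = 227.5° > 180°, so the shorter arc goes the other way round — across 180°.
Signed shortest Δλ = ((100.0 − -127.5 + 180) mod 360) − 180 = -132.5°.
Going west by 132.5° from -127.5° passes through 180° before reaching +100.0°.

Yes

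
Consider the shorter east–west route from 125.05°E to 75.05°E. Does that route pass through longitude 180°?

No

Signed shortest Δλ = ((75.05 − 125.05 + 180) mod 360) − 180 = -50.0°.
Going west by 50.0° from +125.05° reaches +75.05° without touching 180°.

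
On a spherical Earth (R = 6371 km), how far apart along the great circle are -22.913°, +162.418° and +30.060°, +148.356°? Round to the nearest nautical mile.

3282 nmi

Δλ = 148.356 − 162.418 = -14.062°.
Δφ = 30.060 − -22.913 = 52.973°.
a = sin²(Δφ/2) + cos φ₁ · cos φ₂ · sin²(Δλ/2) = 0.210849.
c = 2·atan2(√a, √(1−a)) = 0.95415 rad → d = 6371·c ≈ 6078.90 km ≈ 3282.34 nmi.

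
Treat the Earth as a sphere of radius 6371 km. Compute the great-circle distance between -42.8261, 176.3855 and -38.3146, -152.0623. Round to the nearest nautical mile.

1455 nmi

Δλ = -152.0623 − 176.3855 = -328.4478°; wrapped into (−180°, 180°]: 31.5522°.
Δφ = -38.3146 − -42.8261 = 4.5115°.
a = sin²(Δφ/2) + cos φ₁ · cos φ₂ · sin²(Δλ/2) = 0.044086.
c = 2·atan2(√a, √(1−a)) = 0.42308 rad → d = 6371·c ≈ 2695.45 km ≈ 1455.42 nmi.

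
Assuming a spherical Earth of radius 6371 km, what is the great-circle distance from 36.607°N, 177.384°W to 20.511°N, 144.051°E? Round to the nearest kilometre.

4133 km

Δλ = 144.051 − -177.384 = 321.435°; wrapped into (−180°, 180°]: -38.565°.
Δφ = 20.511 − 36.607 = -16.096°.
a = sin²(Δφ/2) + cos φ₁ · cos φ₂ · sin²(Δλ/2) = 0.101590.
c = 2·atan2(√a, √(1−a)) = 0.64878 rad → d = 6371·c ≈ 4133.39 km.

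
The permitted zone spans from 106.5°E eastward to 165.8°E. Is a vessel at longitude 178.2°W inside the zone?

No

Band width going east from +106.5° to +165.8°: ((165.8 − 106.5) mod 360) = 59.3°.
Offset of -178.2° east of the west edge: ((-178.2 − 106.5) mod 360) = 75.3°.
75.3° > 59.3° ⇒ outside.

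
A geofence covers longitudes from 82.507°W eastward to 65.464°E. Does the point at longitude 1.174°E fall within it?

Yes

Band width going east from -82.507° to +65.464°: ((65.464 − -82.507) mod 360) = 147.971°.
Offset of +1.174° east of the west edge: ((1.174 − -82.507) mod 360) = 83.681°.
83.681° ≤ 147.971° ⇒ inside.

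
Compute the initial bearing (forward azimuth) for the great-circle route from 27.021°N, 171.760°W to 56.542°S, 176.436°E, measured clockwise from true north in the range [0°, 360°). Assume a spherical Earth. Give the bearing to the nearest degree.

187°

Δλ = 176.436 − -171.760 = 348.196°; wrapped into (−180°, 180°]: -11.804°.
θ = atan2( sin Δλ · cos φ₂ , cos φ₁ · sin φ₂ − sin φ₁ · cos φ₂ · cos Δλ )
  = atan2(-0.11278, -0.98840) = -173.490° → normalised to [0°, 360°): 186.510°.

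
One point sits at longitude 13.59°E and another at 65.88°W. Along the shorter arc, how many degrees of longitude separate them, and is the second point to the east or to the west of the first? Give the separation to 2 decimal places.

79.47° west

Raw difference: -65.88 − 13.59 = -79.47°.
Normalise into (−180°, 180°]: -79.47° stays -79.47°.
Negative ⇒ the second point lies to the west; separation 79.47°.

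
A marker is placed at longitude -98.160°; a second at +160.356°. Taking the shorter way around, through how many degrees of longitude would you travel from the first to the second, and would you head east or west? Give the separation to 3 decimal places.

Raw difference: 160.356 − -98.160 = 258.516°.
Normalise into (−180°, 180°]: 258.516° − 360° = -101.484°.
Negative ⇒ the second point lies to the west; separation 101.484°.

101.484° west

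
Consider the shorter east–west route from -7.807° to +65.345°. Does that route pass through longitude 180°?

Signed shortest Δλ = ((65.345 − -7.807 + 180) mod 360) − 180 = 73.152°.
Going east by 73.152° from -7.807° reaches +65.345° without touching 180°.

No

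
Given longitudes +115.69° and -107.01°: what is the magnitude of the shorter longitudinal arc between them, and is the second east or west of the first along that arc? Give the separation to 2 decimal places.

Raw difference: -107.01 − 115.69 = -222.7°.
Normalise into (−180°, 180°]: -222.7° + 360° = 137.3°.
Positive ⇒ the second point lies to the east; separation 137.30°.

137.30° east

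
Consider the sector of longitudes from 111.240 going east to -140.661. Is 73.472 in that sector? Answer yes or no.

Band width going east from +111.240° to -140.661°: ((-140.661 − 111.240) mod 360) = 108.099°.
Offset of +73.472° east of the west edge: ((73.472 − 111.240) mod 360) = 322.232°.
322.232° > 108.099° ⇒ outside.

No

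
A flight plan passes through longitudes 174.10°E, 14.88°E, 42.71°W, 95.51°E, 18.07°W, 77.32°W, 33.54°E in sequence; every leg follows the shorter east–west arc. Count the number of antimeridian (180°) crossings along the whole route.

0

Leg 1: +174.10° → +14.88°, shortest Δλ = -159.22° (west) — does not cross 180°.
Leg 2: +14.88° → -42.71°, shortest Δλ = -57.59° (west) — does not cross 180°.
Leg 3: -42.71° → +95.51°, shortest Δλ = 138.22° (east) — does not cross 180°.
Leg 4: +95.51° → -18.07°, shortest Δλ = -113.58° (west) — does not cross 180°.
Leg 5: -18.07° → -77.32°, shortest Δλ = -59.25° (west) — does not cross 180°.
Leg 6: -77.32° → +33.54°, shortest Δλ = 110.86° (east) — does not cross 180°.
Total crossings: 0.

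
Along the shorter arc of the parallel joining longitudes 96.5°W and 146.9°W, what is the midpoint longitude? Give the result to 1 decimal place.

121.7°W

Signed shortest Δλ from -96.5° to -146.9° is -50.4°.
Midpoint longitude = -96.5° + (-50.4°)/2 = -96.5° − 25.2° = -121.7°.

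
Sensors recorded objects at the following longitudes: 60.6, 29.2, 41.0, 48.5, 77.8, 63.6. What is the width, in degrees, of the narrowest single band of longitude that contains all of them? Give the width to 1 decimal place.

Sort the longitudes: +29.2°, +41.0°, +48.5°, +60.6°, +63.6°, +77.8°.
Eastward gaps between consecutive values (wrapping around): 11.8°, 7.5°, 12.1°, 3.0°, 14.2°, 311.4°.
Largest gap = 311.4° ⇒ minimal covering band is its complement: 360° − 311.4° = 48.6°.
Band runs from +29.2° eastward to +77.8°.

48.6°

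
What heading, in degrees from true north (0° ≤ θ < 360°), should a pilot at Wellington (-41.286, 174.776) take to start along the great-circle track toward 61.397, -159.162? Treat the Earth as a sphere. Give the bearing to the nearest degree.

13°

Δλ = -159.162 − 174.776 = -333.938°; wrapped into (−180°, 180°]: 26.062°.
θ = atan2( sin Δλ · cos φ₂ , cos φ₁ · sin φ₂ − sin φ₁ · cos φ₂ · cos Δλ )
  = atan2(0.21033, 0.94348) = 12.567° → normalised to [0°, 360°): 12.567°.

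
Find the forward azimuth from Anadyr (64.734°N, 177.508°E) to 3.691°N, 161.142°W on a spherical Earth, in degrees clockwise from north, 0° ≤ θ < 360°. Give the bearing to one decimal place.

155.9°

Δλ = -161.142 − 177.508 = -338.650°; wrapped into (−180°, 180°]: 21.350°.
θ = atan2( sin Δλ · cos φ₂ , cos φ₁ · sin φ₂ − sin φ₁ · cos φ₂ · cos Δλ )
  = atan2(0.36331, -0.81305) = 155.923° → normalised to [0°, 360°): 155.923°.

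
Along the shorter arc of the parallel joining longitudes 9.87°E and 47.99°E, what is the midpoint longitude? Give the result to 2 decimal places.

Signed shortest Δλ from +9.87° to +47.99° is +38.12°.
Midpoint longitude = +9.87° + (+38.12°)/2 = +9.87° + 19.06° = +28.93°.

28.93°E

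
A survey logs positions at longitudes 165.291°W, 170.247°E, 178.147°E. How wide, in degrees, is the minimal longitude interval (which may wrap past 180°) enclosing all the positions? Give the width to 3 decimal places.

Sort the longitudes: -165.291°, +170.247°, +178.147°.
Eastward gaps between consecutive values (wrapping around): 335.538°, 7.900°, 16.562°.
Largest gap = 335.538° ⇒ minimal covering band is its complement: 360° − 335.538° = 24.462°.
Band runs from +170.247° eastward to -165.291°, crossing the antimeridian.

24.462°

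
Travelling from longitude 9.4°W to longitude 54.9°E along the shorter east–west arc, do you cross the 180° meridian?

No

Signed shortest Δλ = ((54.9 − -9.4 + 180) mod 360) − 180 = 64.3°.
Going east by 64.3° from -9.4° reaches +54.9° without touching 180°.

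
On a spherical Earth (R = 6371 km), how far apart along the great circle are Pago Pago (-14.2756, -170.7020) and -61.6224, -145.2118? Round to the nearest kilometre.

Δλ = -145.2118 − -170.7020 = 25.4902°.
Δφ = -61.6224 − -14.2756 = -47.3468°.
a = sin²(Δφ/2) + cos φ₁ · cos φ₂ · sin²(Δλ/2) = 0.183638.
c = 2·atan2(√a, √(1−a)) = 0.88573 rad → d = 6371·c ≈ 5642.99 km.

5643 km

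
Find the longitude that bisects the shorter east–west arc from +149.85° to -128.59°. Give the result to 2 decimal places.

Signed shortest Δλ from +149.85° to -128.59° is +81.56°.
Midpoint longitude = +149.85° + (+81.56°)/2 = +149.85° + 40.78° = +190.63°.
Normalise into (−180°, 180°]: -169.37°.
(The naïve average (+149.85 + -128.59)/2 = 10.63° is on the wrong side of the globe.)

-169.37°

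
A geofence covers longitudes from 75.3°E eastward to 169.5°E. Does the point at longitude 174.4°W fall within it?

No

Band width going east from +75.3° to +169.5°: ((169.5 − 75.3) mod 360) = 94.2°.
Offset of -174.4° east of the west edge: ((-174.4 − 75.3) mod 360) = 110.3°.
110.3° > 94.2° ⇒ outside.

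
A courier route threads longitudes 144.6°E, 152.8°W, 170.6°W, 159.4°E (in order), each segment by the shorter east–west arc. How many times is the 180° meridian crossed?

2

Leg 1: +144.6° → -152.8°, shortest Δλ = 62.6° (east) — crosses 180°.
Leg 2: -152.8° → -170.6°, shortest Δλ = -17.8° (west) — does not cross 180°.
Leg 3: -170.6° → +159.4°, shortest Δλ = -30.0° (west) — crosses 180°.
Total crossings: 2.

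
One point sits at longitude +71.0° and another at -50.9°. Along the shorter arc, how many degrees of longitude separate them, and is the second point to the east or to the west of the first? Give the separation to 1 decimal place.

Raw difference: -50.9 − 71.0 = -121.9°.
Normalise into (−180°, 180°]: -121.9° stays -121.9°.
Negative ⇒ the second point lies to the west; separation 121.9°.

121.9° west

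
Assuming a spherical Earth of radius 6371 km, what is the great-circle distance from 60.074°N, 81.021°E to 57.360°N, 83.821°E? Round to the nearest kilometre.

Δλ = 83.821 − 81.021 = 2.800°.
Δφ = 57.360 − 60.074 = -2.714°.
a = sin²(Δφ/2) + cos φ₁ · cos φ₂ · sin²(Δλ/2) = 0.000721.
c = 2·atan2(√a, √(1−a)) = 0.05373 rad → d = 6371·c ≈ 342.29 km.

342 km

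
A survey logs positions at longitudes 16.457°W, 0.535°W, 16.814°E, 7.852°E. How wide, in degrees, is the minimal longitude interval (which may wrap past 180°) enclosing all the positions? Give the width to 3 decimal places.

Sort the longitudes: -16.457°, -0.535°, +7.852°, +16.814°.
Eastward gaps between consecutive values (wrapping around): 15.922°, 8.387°, 8.962°, 326.729°.
Largest gap = 326.729° ⇒ minimal covering band is its complement: 360° − 326.729° = 33.271°.
Band runs from -16.457° eastward to +16.814°.

33.271°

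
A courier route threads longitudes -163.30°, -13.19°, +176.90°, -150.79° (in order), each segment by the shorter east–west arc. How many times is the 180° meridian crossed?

Leg 1: -163.30° → -13.19°, shortest Δλ = 150.11° (east) — does not cross 180°.
Leg 2: -13.19° → +176.90°, shortest Δλ = -169.91° (west) — crosses 180°.
Leg 3: +176.90° → -150.79°, shortest Δλ = 32.31° (east) — crosses 180°.
Total crossings: 2.

2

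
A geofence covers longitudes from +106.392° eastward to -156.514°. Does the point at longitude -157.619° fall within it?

Band width going east from +106.392° to -156.514°: ((-156.514 − 106.392) mod 360) = 97.094°.
Offset of -157.619° east of the west edge: ((-157.619 − 106.392) mod 360) = 95.989°.
95.989° ≤ 97.094° ⇒ inside.

Yes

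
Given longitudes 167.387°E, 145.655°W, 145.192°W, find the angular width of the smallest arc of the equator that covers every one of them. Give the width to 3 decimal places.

47.421°

Sort the longitudes: -145.655°, -145.192°, +167.387°.
Eastward gaps between consecutive values (wrapping around): 0.463°, 312.579°, 46.958°.
Largest gap = 312.579° ⇒ minimal covering band is its complement: 360° − 312.579° = 47.421°.
Band runs from +167.387° eastward to -145.192°, crossing the antimeridian.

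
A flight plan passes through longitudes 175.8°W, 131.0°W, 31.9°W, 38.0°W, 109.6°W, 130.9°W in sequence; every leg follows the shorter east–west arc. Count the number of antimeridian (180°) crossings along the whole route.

0

Leg 1: -175.8° → -131.0°, shortest Δλ = 44.8° (east) — does not cross 180°.
Leg 2: -131.0° → -31.9°, shortest Δλ = 99.1° (east) — does not cross 180°.
Leg 3: -31.9° → -38.0°, shortest Δλ = -6.1° (west) — does not cross 180°.
Leg 4: -38.0° → -109.6°, shortest Δλ = -71.6° (west) — does not cross 180°.
Leg 5: -109.6° → -130.9°, shortest Δλ = -21.3° (west) — does not cross 180°.
Total crossings: 0.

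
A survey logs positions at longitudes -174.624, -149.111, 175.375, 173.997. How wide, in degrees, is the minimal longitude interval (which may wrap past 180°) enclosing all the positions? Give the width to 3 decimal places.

Sort the longitudes: -174.624°, -149.111°, +173.997°, +175.375°.
Eastward gaps between consecutive values (wrapping around): 25.513°, 323.108°, 1.378°, 10.001°.
Largest gap = 323.108° ⇒ minimal covering band is its complement: 360° − 323.108° = 36.892°.
Band runs from +173.997° eastward to -149.111°, crossing the antimeridian.

36.892°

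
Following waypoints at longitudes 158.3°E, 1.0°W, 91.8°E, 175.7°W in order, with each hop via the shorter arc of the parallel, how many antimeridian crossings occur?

1

Leg 1: +158.3° → -1.0°, shortest Δλ = -159.3° (west) — does not cross 180°.
Leg 2: -1.0° → +91.8°, shortest Δλ = 92.8° (east) — does not cross 180°.
Leg 3: +91.8° → -175.7°, shortest Δλ = 92.5° (east) — crosses 180°.
Total crossings: 1.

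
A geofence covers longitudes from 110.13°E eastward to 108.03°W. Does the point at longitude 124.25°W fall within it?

Band width going east from +110.13° to -108.03°: ((-108.03 − 110.13) mod 360) = 141.84°.
Offset of -124.25° east of the west edge: ((-124.25 − 110.13) mod 360) = 125.62°.
125.62° ≤ 141.84° ⇒ inside.

Yes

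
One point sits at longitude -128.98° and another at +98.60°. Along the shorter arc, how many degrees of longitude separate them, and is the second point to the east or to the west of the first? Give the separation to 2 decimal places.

Raw difference: 98.60 − -128.98 = 227.58°.
Normalise into (−180°, 180°]: 227.58° − 360° = -132.42°.
Negative ⇒ the second point lies to the west; separation 132.42°.

132.42° west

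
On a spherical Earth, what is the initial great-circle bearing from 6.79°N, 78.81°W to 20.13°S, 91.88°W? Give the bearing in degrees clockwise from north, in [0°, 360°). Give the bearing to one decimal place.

205.3°

Δλ = -91.88 − -78.81 = -13.07°.
θ = atan2( sin Δλ · cos φ₂ , cos φ₁ · sin φ₂ − sin φ₁ · cos φ₂ · cos Δλ )
  = atan2(-0.21233, -0.44987) = -154.734° → normalised to [0°, 360°): 205.266°.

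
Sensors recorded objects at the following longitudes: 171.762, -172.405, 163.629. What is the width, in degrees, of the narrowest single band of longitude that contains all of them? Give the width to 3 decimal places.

23.966°

Sort the longitudes: -172.405°, +163.629°, +171.762°.
Eastward gaps between consecutive values (wrapping around): 336.034°, 8.133°, 15.833°.
Largest gap = 336.034° ⇒ minimal covering band is its complement: 360° − 336.034° = 23.966°.
Band runs from +163.629° eastward to -172.405°, crossing the antimeridian.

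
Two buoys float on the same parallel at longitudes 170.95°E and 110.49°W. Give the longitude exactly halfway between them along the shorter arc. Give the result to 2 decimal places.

149.77°W

Signed shortest Δλ from +170.95° to -110.49° is +78.56°.
Midpoint longitude = +170.95° + (+78.56°)/2 = +170.95° + 39.28° = +210.23°.
Normalise into (−180°, 180°]: -149.77°.
(The naïve average (+170.95 + -110.49)/2 = 30.23° is on the wrong side of the globe.)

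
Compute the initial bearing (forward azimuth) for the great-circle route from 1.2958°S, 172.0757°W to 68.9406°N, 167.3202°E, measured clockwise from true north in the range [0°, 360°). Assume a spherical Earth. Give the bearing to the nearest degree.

Δλ = 167.3202 − -172.0757 = 339.3959°; wrapped into (−180°, 180°]: -20.6041°.
θ = atan2( sin Δλ · cos φ₂ , cos φ₁ · sin φ₂ − sin φ₁ · cos φ₂ · cos Δλ )
  = atan2(-0.12645, 0.94058) = -7.657° → normalised to [0°, 360°): 352.343°.

352°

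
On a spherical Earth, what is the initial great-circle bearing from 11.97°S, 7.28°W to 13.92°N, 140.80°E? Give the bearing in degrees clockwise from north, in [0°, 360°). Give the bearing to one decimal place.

Δλ = 140.80 − -7.28 = 148.08°.
θ = atan2( sin Δλ · cos φ₂ , cos φ₁ · sin φ₂ − sin φ₁ · cos φ₂ · cos Δλ )
  = atan2(0.51321, 0.06447) = 82.840° → normalised to [0°, 360°): 82.840°.

82.8°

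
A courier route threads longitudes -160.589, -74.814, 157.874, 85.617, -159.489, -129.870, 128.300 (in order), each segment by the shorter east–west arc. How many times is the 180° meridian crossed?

Leg 1: -160.589° → -74.814°, shortest Δλ = 85.775° (east) — does not cross 180°.
Leg 2: -74.814° → +157.874°, shortest Δλ = -127.312° (west) — crosses 180°.
Leg 3: +157.874° → +85.617°, shortest Δλ = -72.257° (west) — does not cross 180°.
Leg 4: +85.617° → -159.489°, shortest Δλ = 114.894° (east) — crosses 180°.
Leg 5: -159.489° → -129.870°, shortest Δλ = 29.619° (east) — does not cross 180°.
Leg 6: -129.870° → +128.300°, shortest Δλ = -101.83° (west) — crosses 180°.
Total crossings: 3.

3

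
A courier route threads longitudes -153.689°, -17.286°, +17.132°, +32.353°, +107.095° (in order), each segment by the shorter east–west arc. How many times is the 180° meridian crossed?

Leg 1: -153.689° → -17.286°, shortest Δλ = 136.403° (east) — does not cross 180°.
Leg 2: -17.286° → +17.132°, shortest Δλ = 34.418° (east) — does not cross 180°.
Leg 3: +17.132° → +32.353°, shortest Δλ = 15.221° (east) — does not cross 180°.
Leg 4: +32.353° → +107.095°, shortest Δλ = 74.742° (east) — does not cross 180°.
Total crossings: 0.

0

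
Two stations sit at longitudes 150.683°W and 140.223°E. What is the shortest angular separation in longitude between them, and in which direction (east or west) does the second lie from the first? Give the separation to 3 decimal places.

Raw difference: 140.223 − -150.683 = 290.906°.
Normalise into (−180°, 180°]: 290.906° − 360° = -69.094°.
Negative ⇒ the second point lies to the west; separation 69.094°.

69.094° west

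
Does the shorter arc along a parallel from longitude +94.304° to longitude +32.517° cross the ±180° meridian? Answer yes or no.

No

Signed shortest Δλ = ((32.517 − 94.304 + 180) mod 360) − 180 = -61.787°.
Going west by 61.787° from +94.304° reaches +32.517° without touching 180°.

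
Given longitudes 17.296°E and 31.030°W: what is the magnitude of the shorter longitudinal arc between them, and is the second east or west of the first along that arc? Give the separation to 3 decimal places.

48.326° west

Raw difference: -31.030 − 17.296 = -48.326°.
Normalise into (−180°, 180°]: -48.326° stays -48.326°.
Negative ⇒ the second point lies to the west; separation 48.326°.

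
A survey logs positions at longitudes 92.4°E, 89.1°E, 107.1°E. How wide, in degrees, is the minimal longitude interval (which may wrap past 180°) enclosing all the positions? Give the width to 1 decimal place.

Sort the longitudes: +89.1°, +92.4°, +107.1°.
Eastward gaps between consecutive values (wrapping around): 3.3°, 14.7°, 342.0°.
Largest gap = 342.0° ⇒ minimal covering band is its complement: 360° − 342.0° = 18.0°.
Band runs from +89.1° eastward to +107.1°.

18.0°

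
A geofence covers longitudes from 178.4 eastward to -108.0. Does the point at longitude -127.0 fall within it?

Band width going east from +178.4° to -108.0°: ((-108.0 − 178.4) mod 360) = 73.6°.
Offset of -127.0° east of the west edge: ((-127.0 − 178.4) mod 360) = 54.6°.
54.6° ≤ 73.6° ⇒ inside.

Yes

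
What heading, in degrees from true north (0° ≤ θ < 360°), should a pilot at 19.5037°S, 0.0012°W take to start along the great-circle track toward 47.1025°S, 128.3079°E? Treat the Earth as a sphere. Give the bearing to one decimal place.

Δλ = 128.3079 − -0.0012 = 128.3091°.
θ = atan2( sin Δλ · cos φ₂ , cos φ₁ · sin φ₂ − sin φ₁ · cos φ₂ · cos Δλ )
  = atan2(0.53412, -0.83142) = 147.282° → normalised to [0°, 360°): 147.282°.

147.3°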